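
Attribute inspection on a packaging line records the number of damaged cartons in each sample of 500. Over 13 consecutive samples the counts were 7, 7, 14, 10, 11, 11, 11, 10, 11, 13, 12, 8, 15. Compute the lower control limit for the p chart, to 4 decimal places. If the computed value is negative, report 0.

p̄ = Σdᵢ / (k·n) = 140 / (13 × 500) = 0.02154
LCL = p̄ − 3·√(p̄(1−p̄)/n) = 0.02154 − 3 × 0.00649 = 0.00206

0.0021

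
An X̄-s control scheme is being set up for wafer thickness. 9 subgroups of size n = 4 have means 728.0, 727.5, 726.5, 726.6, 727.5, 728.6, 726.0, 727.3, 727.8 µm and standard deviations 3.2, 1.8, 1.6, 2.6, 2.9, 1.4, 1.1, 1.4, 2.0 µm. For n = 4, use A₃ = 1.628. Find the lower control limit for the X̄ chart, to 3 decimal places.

X̄̄ = (728.0 + 727.5 + 726.5 + 726.6 + 727.5 + 728.6 + 726.0 + 727.3 + 727.8) / 9 = 727.3111
s̄ = (3.2 + 1.8 + 1.6 + 2.6 + 2.9 + 1.4 + 1.1 + 1.4 + 2.0) / 9 = 2.0000
LCL = X̄̄ − A₃·s̄ = 727.3111 − 1.628 × 2.0000 = 724.0551

724.055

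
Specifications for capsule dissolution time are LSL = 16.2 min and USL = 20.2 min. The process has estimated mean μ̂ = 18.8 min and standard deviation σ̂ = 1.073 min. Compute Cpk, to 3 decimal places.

0.435

Cpu = (USL − μ̂) / (3σ̂) = (20.2 − 18.8) / (3 × 1.073) = 0.4349; Cpl = (μ̂ − LSL) / (3σ̂) = (18.8 − 16.2) / (3 × 1.073) = 0.8077; Cpk = min(Cpu, Cpl) = 0.4349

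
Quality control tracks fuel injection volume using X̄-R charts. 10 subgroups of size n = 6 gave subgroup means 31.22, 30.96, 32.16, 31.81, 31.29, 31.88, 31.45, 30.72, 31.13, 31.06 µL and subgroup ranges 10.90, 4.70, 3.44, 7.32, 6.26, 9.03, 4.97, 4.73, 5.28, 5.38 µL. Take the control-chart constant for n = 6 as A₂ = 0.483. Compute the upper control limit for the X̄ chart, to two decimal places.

34.36

X̄̄ = (31.22 + 30.96 + 32.16 + 31.81 + 31.29 + 31.88 + 31.45 + 30.72 + 31.13 + 31.06) / 10 = 313.6800 / 10 = 31.3680
R̄ = (10.90 + 4.70 + 3.44 + 7.32 + 6.26 + 9.03 + 4.97 + 4.73 + 5.28 + 5.38) / 10 = 62.0100 / 10 = 6.2010
UCL = X̄̄ + A₂·R̄ = 31.3680 + 0.483 × 6.2010 = 34.3631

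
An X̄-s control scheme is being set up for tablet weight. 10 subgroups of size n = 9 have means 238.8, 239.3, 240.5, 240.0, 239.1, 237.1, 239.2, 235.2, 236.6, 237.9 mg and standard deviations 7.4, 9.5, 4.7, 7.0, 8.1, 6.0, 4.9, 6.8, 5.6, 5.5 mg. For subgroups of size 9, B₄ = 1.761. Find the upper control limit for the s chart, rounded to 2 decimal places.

s̄ = (7.4 + 9.5 + 4.7 + 7.0 + 8.1 + 6.0 + 4.9 + 6.8 + 5.6 + 5.5) / 10 = 6.5500
UCL_s = B₄·s̄ = 1.761 × 6.5500 = 11.5345

11.53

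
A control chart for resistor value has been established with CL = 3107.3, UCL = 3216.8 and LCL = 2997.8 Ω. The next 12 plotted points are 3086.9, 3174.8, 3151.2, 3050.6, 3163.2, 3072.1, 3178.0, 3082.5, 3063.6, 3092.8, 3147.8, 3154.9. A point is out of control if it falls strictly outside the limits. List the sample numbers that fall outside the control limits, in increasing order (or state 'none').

none

All 12 points lie within [2997.8, 3216.8].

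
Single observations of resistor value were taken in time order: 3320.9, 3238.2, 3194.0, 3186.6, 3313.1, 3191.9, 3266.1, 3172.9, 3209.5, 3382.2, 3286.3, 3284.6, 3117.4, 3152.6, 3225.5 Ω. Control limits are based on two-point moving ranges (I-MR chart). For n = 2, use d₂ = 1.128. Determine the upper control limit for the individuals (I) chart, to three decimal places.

3451.090

X̄ = (3320.9 + 3238.2 + 3194.0 + 3186.6 + 3313.1 + 3191.9 + 3266.1 + 3172.9 + 3209.5 + 3382.2 + 3286.3 + 3284.6 + 3117.4 + 3152.6 + 3225.5) / 15 = 3236.1200
Moving ranges: 82.7, 44.2, 7.4, 126.5, 121.2, 74.2, 93.2, 36.6, 172.7, 95.9, 1.7, 167.2, 35.2, 72.9; M̄R̄ = 1131.6000 / 14 = 80.8286
UCL = X̄ + 3·M̄R̄/d₂ = 3236.1200 + 3 × 80.8286 / 1.128 = 3451.0896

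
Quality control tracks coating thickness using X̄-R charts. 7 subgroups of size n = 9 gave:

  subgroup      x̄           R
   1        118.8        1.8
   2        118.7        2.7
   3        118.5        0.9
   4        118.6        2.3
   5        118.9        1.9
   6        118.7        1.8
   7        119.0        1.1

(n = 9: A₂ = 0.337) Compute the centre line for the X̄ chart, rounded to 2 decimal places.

X̄̄ = (118.8 + 118.7 + 118.5 + 118.6 + 118.9 + 118.7 + 119.0) / 7 = 831.2000 / 7 = 118.7429
CL = X̄̄ = 118.7429

118.74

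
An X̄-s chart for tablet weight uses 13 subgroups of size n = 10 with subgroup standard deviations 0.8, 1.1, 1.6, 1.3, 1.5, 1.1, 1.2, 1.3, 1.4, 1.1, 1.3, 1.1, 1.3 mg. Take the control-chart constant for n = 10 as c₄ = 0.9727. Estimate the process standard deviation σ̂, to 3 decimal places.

1.273

s̄ = (0.8 + 1.1 + 1.6 + 1.3 + 1.5 + 1.1 + 1.2 + 1.3 + 1.4 + 1.1 + 1.3 + 1.1 + 1.3) / 13 = 1.2385
σ̂ = s̄ / c₄ = 1.2385 / 0.9727 = 1.2732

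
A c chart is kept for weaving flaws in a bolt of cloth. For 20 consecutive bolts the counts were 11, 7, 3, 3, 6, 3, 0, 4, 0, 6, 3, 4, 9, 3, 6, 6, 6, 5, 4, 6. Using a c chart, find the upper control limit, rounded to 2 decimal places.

11.29

c̄ = (11 + 7 + 3 + 3 + 6 + 3 + 0 + 4 + 0 + 6 + 3 + 4 + 9 + 3 + 6 + 6 + 6 + 5 + 4 + 6) / 20 = 95 / 20 = 4.7500
UCL = c̄ + 3√c̄ = 4.7500 + 3 × √4.7500 = 4.7500 + 3 × 2.1794 = 11.2883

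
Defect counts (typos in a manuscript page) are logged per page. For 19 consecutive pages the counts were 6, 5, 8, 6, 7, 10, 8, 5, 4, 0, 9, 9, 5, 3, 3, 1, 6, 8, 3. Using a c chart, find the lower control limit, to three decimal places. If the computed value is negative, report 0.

c̄ = (6 + 5 + 8 + 6 + 7 + 10 + 8 + 5 + 4 + 0 + 9 + 9 + 5 + 3 + 3 + 1 + 6 + 8 + 3) / 19 = 106 / 19 = 5.5789
LCL = c̄ − 3√c̄ = 5.5789 − 3 × 2.3620 = -1.5070 → 0 (cannot be negative)

0.000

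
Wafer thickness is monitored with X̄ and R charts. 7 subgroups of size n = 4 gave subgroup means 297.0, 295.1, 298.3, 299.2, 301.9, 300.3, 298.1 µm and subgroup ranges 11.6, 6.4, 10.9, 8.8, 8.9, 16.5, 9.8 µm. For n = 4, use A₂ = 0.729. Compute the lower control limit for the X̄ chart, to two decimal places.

290.97

X̄̄ = (297.0 + 295.1 + 298.3 + 299.2 + 301.9 + 300.3 + 298.1) / 7 = 2089.9000 / 7 = 298.5571
R̄ = (11.6 + 6.4 + 10.9 + 8.8 + 8.9 + 16.5 + 9.8) / 7 = 72.9000 / 7 = 10.4143
LCL = X̄̄ − A₂·R̄ = 298.5571 − 0.729 × 10.4143 = 290.9651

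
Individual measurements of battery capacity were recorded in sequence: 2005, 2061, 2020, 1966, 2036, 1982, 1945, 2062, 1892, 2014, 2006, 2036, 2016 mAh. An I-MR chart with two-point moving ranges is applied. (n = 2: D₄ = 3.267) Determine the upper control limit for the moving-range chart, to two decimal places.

212.08

Moving ranges: 56, 41, 54, 70, 54, 37, 117, 170, 122, 8, 30, 20; M̄R̄ = 779.0000 / 12 = 64.9167
UCL_MR = D₄·M̄R̄ = 3.267 × 64.9167 = 212.0828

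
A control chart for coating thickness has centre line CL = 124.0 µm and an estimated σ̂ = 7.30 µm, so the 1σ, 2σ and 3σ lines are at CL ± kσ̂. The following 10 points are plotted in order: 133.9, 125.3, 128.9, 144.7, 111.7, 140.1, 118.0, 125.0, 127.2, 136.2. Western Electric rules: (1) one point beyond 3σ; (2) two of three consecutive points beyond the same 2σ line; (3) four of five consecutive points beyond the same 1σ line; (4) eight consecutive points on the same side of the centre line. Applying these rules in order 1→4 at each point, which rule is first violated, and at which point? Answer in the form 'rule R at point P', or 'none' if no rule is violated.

Zone of each point (C = within 1σ̂, B = 1σ̂–2σ̂, A = 2σ̂–3σ̂, * = beyond 3σ̂; sign = side of CL): 1:+B, 2:+C, 3:+C, 4:+A, 5:-B, 6:+A, 7:-C, 8:+C, 9:+C, 10:+B
Rule 2 (two of three consecutive points beyond the same 2σ limit) is satisfied at point 6.

rule 2 at point 6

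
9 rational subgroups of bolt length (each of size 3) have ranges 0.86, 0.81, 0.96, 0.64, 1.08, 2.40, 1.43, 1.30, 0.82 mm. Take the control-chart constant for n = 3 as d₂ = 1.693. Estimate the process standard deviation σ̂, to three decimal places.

0.676

R̄ = (0.86 + 0.81 + 0.96 + 0.64 + 1.08 + 2.40 + 1.43 + 1.30 + 0.82) / 9 = 1.1444
σ̂ = R̄ / d₂ = 1.1444 / 1.693 = 0.6760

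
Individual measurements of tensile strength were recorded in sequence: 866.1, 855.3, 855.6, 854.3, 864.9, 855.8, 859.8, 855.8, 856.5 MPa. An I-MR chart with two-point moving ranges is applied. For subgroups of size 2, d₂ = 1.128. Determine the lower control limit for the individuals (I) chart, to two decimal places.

844.67

X̄ = (866.1 + 855.3 + 855.6 + 854.3 + 864.9 + 855.8 + 859.8 + 855.8 + 856.5) / 9 = 858.2333
Moving ranges: 10.8, 0.3, 1.3, 10.6, 9.1, 4.0, 4.0, 0.7; M̄R̄ = 40.8000 / 8 = 5.1000
LCL = X̄ − 3·M̄R̄/d₂ = 858.2333 − 3 × 5.1000 / 1.128 = 844.6695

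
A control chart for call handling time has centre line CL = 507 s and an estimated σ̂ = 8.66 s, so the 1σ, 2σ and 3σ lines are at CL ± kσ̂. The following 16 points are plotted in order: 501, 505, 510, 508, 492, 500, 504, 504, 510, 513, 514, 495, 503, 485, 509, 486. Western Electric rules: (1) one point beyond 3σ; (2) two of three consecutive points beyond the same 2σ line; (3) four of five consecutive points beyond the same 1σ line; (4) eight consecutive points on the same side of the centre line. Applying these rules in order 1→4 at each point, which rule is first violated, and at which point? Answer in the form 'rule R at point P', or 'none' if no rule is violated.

rule 2 at point 16

Zone of each point (C = within 1σ̂, B = 1σ̂–2σ̂, A = 2σ̂–3σ̂, * = beyond 3σ̂; sign = side of CL): 1:-C, 2:-C, 3:+C, 4:+C, 5:-B, 6:-C, 7:-C, 8:-C, 9:+C, 10:+C, 11:+C, 12:-B, 13:-C, 14:-A, 15:+C, 16:-A
Rule 2 (two of three consecutive points beyond the same 2σ limit) is satisfied at point 16.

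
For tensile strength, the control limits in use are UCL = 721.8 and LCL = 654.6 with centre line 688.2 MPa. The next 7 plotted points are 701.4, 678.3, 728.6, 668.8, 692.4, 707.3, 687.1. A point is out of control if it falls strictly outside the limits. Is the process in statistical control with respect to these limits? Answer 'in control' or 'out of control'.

out of control

Compare each point to [654.6, 721.8]: sample 3 = 728.6 > UCL.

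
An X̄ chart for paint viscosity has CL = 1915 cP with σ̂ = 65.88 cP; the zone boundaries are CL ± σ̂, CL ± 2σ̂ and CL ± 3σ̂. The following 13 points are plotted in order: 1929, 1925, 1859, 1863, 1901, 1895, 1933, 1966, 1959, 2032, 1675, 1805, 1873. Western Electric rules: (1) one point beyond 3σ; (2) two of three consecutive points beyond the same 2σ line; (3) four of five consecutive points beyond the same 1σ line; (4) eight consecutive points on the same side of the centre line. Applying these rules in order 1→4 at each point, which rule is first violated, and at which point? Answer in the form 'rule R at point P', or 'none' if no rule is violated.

Zone of each point (C = within 1σ̂, B = 1σ̂–2σ̂, A = 2σ̂–3σ̂, * = beyond 3σ̂; sign = side of CL): 1:+C, 2:+C, 3:-C, 4:-C, 5:-C, 6:-C, 7:+C, 8:+C, 9:+C, 10:+B, 11:-*, 12:-B, 13:-C
Rule 1 (one point beyond the 3σ limits) is satisfied at point 11.

rule 1 at point 11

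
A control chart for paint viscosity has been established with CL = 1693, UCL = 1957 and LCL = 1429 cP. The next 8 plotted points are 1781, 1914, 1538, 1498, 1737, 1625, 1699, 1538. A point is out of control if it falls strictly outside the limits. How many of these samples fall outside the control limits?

All 8 points lie within [1429, 1957].

0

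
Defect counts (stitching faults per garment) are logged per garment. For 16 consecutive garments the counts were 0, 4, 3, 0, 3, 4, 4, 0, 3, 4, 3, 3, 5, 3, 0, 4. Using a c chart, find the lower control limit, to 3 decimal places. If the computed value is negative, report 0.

c̄ = (0 + 4 + 3 + 0 + 3 + 4 + 4 + 0 + 3 + 4 + 3 + 3 + 5 + 3 + 0 + 4) / 16 = 43 / 16 = 2.6875
LCL = c̄ − 3√c̄ = 2.6875 − 3 × 1.6394 = -2.2306 → 0 (cannot be negative)

0.000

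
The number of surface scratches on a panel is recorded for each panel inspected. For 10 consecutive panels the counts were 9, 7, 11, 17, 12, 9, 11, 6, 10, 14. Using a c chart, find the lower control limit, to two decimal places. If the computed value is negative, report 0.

0.83

c̄ = (9 + 7 + 11 + 17 + 12 + 9 + 11 + 6 + 10 + 14) / 10 = 106 / 10 = 10.6000
LCL = c̄ − 3√c̄ = 10.6000 − 3 × 3.2558 = 0.8327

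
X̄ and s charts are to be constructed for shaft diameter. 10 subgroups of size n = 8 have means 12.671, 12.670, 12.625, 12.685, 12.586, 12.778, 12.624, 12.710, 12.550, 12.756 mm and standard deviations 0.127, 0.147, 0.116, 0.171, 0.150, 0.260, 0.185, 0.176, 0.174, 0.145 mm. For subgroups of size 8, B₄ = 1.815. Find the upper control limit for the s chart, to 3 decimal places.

s̄ = (0.127 + 0.147 + 0.116 + 0.171 + 0.150 + 0.260 + 0.185 + 0.176 + 0.174 + 0.145) / 10 = 0.1651
UCL_s = B₄·s̄ = 1.815 × 0.1651 = 0.2997

0.300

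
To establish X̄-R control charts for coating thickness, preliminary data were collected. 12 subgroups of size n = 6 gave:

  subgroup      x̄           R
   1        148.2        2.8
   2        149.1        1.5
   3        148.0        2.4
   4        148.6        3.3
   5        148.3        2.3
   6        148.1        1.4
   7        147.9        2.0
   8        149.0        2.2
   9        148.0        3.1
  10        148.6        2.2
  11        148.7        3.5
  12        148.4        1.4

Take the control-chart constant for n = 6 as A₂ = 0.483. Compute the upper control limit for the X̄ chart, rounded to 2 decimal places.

149.54

X̄̄ = (148.2 + 149.1 + 148.0 + 148.6 + 148.3 + 148.1 + 147.9 + 149.0 + 148.0 + 148.6 + 148.7 + 148.4) / 12 = 1780.9000 / 12 = 148.4083
R̄ = (2.8 + 1.5 + 2.4 + 3.3 + 2.3 + 1.4 + 2.0 + 2.2 + 3.1 + 2.2 + 3.5 + 1.4) / 12 = 28.1000 / 12 = 2.3417
UCL = X̄̄ + A₂·R̄ = 148.4083 + 0.483 × 2.3417 = 149.5394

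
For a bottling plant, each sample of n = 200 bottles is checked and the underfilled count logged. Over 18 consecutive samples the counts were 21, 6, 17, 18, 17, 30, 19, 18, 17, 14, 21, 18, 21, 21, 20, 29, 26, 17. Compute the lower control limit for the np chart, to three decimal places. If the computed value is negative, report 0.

6.875

p̄ = Σdᵢ / (k·n) = 350 / (18 × 200) = 0.09722
LCL = np̄ − 3·√(np̄(1−p̄)) = 19.4444 − 3 × 4.1898 = 6.8752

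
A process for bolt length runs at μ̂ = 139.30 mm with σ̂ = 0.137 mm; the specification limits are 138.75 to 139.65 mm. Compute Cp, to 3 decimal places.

1.095

Cp = (USL − LSL) / (6σ̂) = (139.65 − 138.75) / (6 × 0.137) = 0.9000 / 0.8220 = 1.0949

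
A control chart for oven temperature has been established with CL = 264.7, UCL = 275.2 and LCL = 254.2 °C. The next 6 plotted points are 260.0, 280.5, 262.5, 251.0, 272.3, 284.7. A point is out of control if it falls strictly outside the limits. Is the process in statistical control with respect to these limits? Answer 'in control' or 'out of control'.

Compare each point to [254.2, 275.2]: sample 2 = 280.5 > UCL; sample 4 = 251.0 < LCL; sample 6 = 284.7 > UCL.

out of control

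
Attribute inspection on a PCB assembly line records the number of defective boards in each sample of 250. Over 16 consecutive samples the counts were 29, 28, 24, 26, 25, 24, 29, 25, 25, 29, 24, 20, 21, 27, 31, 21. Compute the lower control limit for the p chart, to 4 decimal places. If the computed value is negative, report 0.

p̄ = Σdᵢ / (k·n) = 408 / (16 × 250) = 0.10200
LCL = p̄ − 3·√(p̄(1−p̄)/n) = 0.10200 − 3 × 0.01914 = 0.04458

0.0446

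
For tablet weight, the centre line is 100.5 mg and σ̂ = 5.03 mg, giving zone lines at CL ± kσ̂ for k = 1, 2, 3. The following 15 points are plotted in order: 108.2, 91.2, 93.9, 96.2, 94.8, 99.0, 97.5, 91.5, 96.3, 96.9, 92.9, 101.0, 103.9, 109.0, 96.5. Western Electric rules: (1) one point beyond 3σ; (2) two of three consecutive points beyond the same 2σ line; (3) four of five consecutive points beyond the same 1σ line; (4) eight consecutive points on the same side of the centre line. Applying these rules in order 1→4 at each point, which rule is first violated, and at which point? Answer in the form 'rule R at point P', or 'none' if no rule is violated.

Zone of each point (C = within 1σ̂, B = 1σ̂–2σ̂, A = 2σ̂–3σ̂, * = beyond 3σ̂; sign = side of CL): 1:+B, 2:-B, 3:-B, 4:-C, 5:-B, 6:-C, 7:-C, 8:-B, 9:-C, 10:-C, 11:-B, 12:+C, 13:+C, 14:+B, 15:-C
Rule 4 (eight consecutive points on the same side of the centre line) is satisfied at point 9.

rule 4 at point 9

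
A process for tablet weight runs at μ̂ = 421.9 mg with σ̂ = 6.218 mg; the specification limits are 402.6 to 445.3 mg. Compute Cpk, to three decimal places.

1.035

Cpu = (USL − μ̂) / (3σ̂) = (445.3 − 421.9) / (3 × 6.218) = 1.2544; Cpl = (μ̂ − LSL) / (3σ̂) = (421.9 − 402.6) / (3 × 6.218) = 1.0346; Cpk = min(Cpu, Cpl) = 1.0346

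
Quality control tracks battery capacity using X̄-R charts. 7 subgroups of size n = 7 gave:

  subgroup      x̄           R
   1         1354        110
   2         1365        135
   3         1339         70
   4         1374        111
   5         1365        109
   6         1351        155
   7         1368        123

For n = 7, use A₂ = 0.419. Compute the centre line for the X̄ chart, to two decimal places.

X̄̄ = (1354 + 1365 + 1339 + 1374 + 1365 + 1351 + 1368) / 7 = 9516.0000 / 7 = 1359.4286
CL = X̄̄ = 1359.4286

1359.43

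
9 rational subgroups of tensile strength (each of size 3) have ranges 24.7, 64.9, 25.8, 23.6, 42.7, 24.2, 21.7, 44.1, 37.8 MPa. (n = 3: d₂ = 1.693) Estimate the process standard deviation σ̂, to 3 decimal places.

20.312

R̄ = (24.7 + 64.9 + 25.8 + 23.6 + 42.7 + 24.2 + 21.7 + 44.1 + 37.8) / 9 = 34.3889
σ̂ = R̄ / d₂ = 34.3889 / 1.693 = 20.3124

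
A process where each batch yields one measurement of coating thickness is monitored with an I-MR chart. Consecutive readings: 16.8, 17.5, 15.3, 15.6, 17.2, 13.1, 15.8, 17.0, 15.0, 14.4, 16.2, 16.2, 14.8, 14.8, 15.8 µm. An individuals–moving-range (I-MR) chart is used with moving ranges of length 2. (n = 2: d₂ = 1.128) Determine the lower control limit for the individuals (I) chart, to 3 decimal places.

X̄ = (16.8 + 17.5 + 15.3 + 15.6 + 17.2 + 13.1 + 15.8 + 17.0 + 15.0 + 14.4 + 16.2 + 16.2 + 14.8 + 14.8 + 15.8) / 15 = 15.7000
Moving ranges: 0.7, 2.2, 0.3, 1.6, 4.1, 2.7, 1.2, 2.0, 0.6, 1.8, 0.0, 1.4, 0.0, 1.0; M̄R̄ = 19.6000 / 14 = 1.4000
LCL = X̄ − 3·M̄R̄/d₂ = 15.7000 − 3 × 1.4000 / 1.128 = 11.9766

11.977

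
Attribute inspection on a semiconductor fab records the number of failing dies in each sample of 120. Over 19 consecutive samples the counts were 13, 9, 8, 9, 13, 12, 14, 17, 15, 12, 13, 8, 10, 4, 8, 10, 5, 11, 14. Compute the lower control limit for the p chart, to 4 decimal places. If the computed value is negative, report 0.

0.0116

p̄ = Σdᵢ / (k·n) = 205 / (19 × 120) = 0.08991
LCL = p̄ − 3·√(p̄(1−p̄)/n) = 0.08991 − 3 × 0.02611 = 0.01157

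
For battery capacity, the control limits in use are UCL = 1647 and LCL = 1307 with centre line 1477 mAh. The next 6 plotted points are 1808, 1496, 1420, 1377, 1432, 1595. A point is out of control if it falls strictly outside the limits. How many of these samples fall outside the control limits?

1

Compare each point to [1307, 1647]: sample 1 = 1808 > UCL.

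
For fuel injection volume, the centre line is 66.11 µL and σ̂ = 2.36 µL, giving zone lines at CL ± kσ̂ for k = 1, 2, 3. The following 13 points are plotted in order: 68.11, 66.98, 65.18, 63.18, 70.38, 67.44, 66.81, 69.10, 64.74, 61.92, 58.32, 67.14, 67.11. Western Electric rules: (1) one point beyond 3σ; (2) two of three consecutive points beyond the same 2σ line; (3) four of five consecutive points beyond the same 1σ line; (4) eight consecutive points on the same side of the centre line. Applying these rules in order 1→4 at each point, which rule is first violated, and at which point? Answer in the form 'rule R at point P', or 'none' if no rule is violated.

Zone of each point (C = within 1σ̂, B = 1σ̂–2σ̂, A = 2σ̂–3σ̂, * = beyond 3σ̂; sign = side of CL): 1:+C, 2:+C, 3:-C, 4:-B, 5:+B, 6:+C, 7:+C, 8:+B, 9:-C, 10:-B, 11:-*, 12:+C, 13:+C
Rule 1 (one point beyond the 3σ limits) is satisfied at point 11.

rule 1 at point 11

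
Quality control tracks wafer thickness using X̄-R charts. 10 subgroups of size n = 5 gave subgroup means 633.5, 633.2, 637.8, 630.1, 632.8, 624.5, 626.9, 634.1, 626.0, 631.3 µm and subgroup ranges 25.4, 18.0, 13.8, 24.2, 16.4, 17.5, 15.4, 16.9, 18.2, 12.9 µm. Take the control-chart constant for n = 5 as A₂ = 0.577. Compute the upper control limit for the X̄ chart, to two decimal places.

641.33

X̄̄ = (633.5 + 633.2 + 637.8 + 630.1 + 632.8 + 624.5 + 626.9 + 634.1 + 626.0 + 631.3) / 10 = 6310.2000 / 10 = 631.0200
R̄ = (25.4 + 18.0 + 13.8 + 24.2 + 16.4 + 17.5 + 15.4 + 16.9 + 18.2 + 12.9) / 10 = 178.7000 / 10 = 17.8700
UCL = X̄̄ + A₂·R̄ = 631.0200 + 0.577 × 17.8700 = 641.3310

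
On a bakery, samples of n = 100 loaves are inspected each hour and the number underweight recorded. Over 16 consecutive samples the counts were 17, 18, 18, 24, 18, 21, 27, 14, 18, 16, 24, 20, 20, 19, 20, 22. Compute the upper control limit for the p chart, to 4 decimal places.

p̄ = Σdᵢ / (k·n) = 316 / (16 × 100) = 0.19750
UCL = p̄ + 3·√(p̄(1−p̄)/n) = 0.19750 + 3 × √(0.19750×0.80250/100) = 0.19750 + 3 × 0.03981 = 0.31693

0.3169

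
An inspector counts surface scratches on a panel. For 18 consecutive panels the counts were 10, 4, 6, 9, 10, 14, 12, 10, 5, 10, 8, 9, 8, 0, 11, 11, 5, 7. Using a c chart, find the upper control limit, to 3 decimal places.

16.909

c̄ = (10 + 4 + 6 + 9 + 10 + 14 + 12 + 10 + 5 + 10 + 8 + 9 + 8 + 0 + 11 + 11 + 5 + 7) / 18 = 149 / 18 = 8.2778
UCL = c̄ + 3√c̄ = 8.2778 + 3 × √8.2778 = 8.2778 + 3 × 2.8771 = 16.9091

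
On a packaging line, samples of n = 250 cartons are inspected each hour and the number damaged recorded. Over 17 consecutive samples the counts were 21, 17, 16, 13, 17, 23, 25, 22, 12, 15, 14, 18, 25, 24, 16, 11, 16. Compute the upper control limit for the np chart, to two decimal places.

p̄ = Σdᵢ / (k·n) = 305 / (17 × 250) = 0.07176
UCL = np̄ + 3·√(np̄(1−p̄)) = 17.9412 + 3 × √(17.9412×0.92824) = 17.9412 + 3 × 4.0809 = 30.1838

30.18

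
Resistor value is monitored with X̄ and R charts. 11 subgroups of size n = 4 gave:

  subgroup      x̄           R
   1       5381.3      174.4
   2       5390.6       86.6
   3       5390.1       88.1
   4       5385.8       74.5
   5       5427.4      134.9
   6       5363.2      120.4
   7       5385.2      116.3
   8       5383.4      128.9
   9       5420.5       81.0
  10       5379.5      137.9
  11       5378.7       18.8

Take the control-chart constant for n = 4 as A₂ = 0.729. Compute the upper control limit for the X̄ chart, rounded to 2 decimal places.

X̄̄ = (5381.3 + 5390.6 + 5390.1 + 5385.8 + 5427.4 + 5363.2 + 5385.2 + 5383.4 + 5420.5 + 5379.5 + 5378.7) / 11 = 59285.7000 / 11 = 5389.6091
R̄ = (174.4 + 86.6 + 88.1 + 74.5 + 134.9 + 120.4 + 116.3 + 128.9 + 81.0 + 137.9 + 18.8) / 11 = 1161.8000 / 11 = 105.6182
UCL = X̄̄ + A₂·R̄ = 5389.6091 + 0.729 × 105.6182 = 5466.6047

5466.60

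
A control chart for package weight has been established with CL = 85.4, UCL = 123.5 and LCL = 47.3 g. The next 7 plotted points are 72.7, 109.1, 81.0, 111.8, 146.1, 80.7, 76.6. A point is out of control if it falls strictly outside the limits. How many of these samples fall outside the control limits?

1

Compare each point to [47.3, 123.5]: sample 5 = 146.1 > UCL.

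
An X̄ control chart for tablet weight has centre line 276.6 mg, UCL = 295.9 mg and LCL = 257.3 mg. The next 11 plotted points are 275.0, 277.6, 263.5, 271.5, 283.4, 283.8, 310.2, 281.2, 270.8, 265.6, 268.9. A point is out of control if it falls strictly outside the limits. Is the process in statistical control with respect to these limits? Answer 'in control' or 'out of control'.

out of control

Compare each point to [257.3, 295.9]: sample 7 = 310.2 > UCL.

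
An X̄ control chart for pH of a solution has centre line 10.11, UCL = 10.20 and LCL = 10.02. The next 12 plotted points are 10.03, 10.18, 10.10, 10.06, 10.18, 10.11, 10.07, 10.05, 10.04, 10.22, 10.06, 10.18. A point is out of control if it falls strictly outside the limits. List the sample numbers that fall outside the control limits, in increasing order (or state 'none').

10

Compare each point to [10.02, 10.20]: sample 10 = 10.22 > UCL.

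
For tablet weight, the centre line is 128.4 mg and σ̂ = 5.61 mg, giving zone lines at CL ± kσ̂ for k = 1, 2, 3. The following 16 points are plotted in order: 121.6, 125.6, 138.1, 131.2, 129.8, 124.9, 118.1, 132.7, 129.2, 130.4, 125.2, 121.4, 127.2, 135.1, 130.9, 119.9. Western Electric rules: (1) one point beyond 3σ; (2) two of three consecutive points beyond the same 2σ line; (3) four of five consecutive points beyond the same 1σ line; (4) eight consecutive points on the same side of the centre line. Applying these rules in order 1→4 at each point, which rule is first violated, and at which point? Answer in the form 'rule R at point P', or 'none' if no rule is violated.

none

Zone of each point (C = within 1σ̂, B = 1σ̂–2σ̂, A = 2σ̂–3σ̂, * = beyond 3σ̂; sign = side of CL): 1:-B, 2:-C, 3:+B, 4:+C, 5:+C, 6:-C, 7:-B, 8:+C, 9:+C, 10:+C, 11:-C, 12:-B, 13:-C, 14:+B, 15:+C, 16:-B
No rule fires across all 16 points.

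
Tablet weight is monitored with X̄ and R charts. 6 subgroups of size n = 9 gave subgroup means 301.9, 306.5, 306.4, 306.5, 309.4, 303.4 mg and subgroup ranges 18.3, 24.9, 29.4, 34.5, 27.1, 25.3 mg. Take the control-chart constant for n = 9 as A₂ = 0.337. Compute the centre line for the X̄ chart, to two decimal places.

X̄̄ = (301.9 + 306.5 + 306.4 + 306.5 + 309.4 + 303.4) / 6 = 1834.1000 / 6 = 305.6833
CL = X̄̄ = 305.6833

305.68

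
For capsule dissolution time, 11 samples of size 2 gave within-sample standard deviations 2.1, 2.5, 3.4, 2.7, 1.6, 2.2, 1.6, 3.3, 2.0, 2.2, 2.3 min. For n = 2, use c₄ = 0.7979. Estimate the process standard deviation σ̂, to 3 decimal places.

s̄ = (2.1 + 2.5 + 3.4 + 2.7 + 1.6 + 2.2 + 1.6 + 3.3 + 2.0 + 2.2 + 2.3) / 11 = 2.3545
σ̂ = s̄ / c₄ = 2.3545 / 0.7979 = 2.9509

2.951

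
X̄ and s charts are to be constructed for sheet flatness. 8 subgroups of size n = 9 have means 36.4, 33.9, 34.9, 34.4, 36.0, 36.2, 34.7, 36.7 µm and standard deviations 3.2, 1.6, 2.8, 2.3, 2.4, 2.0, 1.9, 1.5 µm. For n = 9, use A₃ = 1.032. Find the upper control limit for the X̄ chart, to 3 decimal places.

37.683

X̄̄ = (36.4 + 33.9 + 34.9 + 34.4 + 36.0 + 36.2 + 34.7 + 36.7) / 8 = 35.4000
s̄ = (3.2 + 1.6 + 2.8 + 2.3 + 2.4 + 2.0 + 1.9 + 1.5) / 8 = 2.2125
UCL = X̄̄ + A₃·s̄ = 35.4000 + 1.032 × 2.2125 = 37.6833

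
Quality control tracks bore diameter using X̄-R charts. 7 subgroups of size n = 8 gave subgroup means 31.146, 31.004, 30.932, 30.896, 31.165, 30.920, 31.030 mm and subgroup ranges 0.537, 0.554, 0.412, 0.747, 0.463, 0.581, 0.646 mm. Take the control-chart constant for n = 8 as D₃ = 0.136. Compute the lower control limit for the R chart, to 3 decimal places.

0.077

R̄ = (0.537 + 0.554 + 0.412 + 0.747 + 0.463 + 0.581 + 0.646) / 7 = 3.9400 / 7 = 0.5629
LCL_R = D₃·R̄ = 0.136 × 0.5629 = 0.0765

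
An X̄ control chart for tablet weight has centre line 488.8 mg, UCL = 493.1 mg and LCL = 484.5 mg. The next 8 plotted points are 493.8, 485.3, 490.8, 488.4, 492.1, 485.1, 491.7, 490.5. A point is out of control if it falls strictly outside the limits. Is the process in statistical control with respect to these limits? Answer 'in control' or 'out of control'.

out of control

Compare each point to [484.5, 493.1]: sample 1 = 493.8 > UCL.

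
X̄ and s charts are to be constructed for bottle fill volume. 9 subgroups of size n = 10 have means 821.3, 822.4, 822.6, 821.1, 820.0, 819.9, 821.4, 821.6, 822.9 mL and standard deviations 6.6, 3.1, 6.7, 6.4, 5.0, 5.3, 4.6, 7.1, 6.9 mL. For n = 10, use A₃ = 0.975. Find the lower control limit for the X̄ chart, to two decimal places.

815.87

X̄̄ = (821.3 + 822.4 + 822.6 + 821.1 + 820.0 + 819.9 + 821.4 + 821.6 + 822.9) / 9 = 821.4667
s̄ = (6.6 + 3.1 + 6.7 + 6.4 + 5.0 + 5.3 + 4.6 + 7.1 + 6.9) / 9 = 5.7444
LCL = X̄̄ − A₃·s̄ = 821.4667 − 0.975 × 5.7444 = 815.8658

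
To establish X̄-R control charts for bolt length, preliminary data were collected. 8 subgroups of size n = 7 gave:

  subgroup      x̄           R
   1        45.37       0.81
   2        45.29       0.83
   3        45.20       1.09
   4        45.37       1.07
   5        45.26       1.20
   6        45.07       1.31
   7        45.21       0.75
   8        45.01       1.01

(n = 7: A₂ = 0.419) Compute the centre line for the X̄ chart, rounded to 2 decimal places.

X̄̄ = (45.37 + 45.29 + 45.20 + 45.37 + 45.26 + 45.07 + 45.21 + 45.01) / 8 = 361.7800 / 8 = 45.2225
CL = X̄̄ = 45.2225

45.22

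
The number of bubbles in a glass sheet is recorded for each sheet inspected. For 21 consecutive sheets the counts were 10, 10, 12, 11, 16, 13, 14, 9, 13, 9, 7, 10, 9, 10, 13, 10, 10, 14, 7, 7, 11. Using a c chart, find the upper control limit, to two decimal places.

20.53

c̄ = (10 + 10 + 12 + 11 + 16 + 13 + 14 + 9 + 13 + 9 + 7 + 10 + 9 + 10 + 13 + 10 + 10 + 14 + 7 + 7 + 11) / 21 = 225 / 21 = 10.7143
UCL = c̄ + 3√c̄ = 10.7143 + 3 × √10.7143 = 10.7143 + 3 × 3.2733 = 20.5341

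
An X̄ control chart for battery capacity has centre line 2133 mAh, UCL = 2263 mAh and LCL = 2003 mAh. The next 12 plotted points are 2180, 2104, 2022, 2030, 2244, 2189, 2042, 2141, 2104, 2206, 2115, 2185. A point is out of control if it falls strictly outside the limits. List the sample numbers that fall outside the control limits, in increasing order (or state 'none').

none

All 12 points lie within [2003, 2263].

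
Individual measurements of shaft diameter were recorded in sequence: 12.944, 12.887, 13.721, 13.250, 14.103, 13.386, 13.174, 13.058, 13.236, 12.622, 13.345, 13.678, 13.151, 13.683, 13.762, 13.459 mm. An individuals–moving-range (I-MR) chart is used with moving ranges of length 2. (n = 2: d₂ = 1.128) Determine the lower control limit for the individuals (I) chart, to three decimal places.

X̄ = (12.944 + 12.887 + 13.721 + 13.250 + 14.103 + 13.386 + 13.174 + 13.058 + 13.236 + 12.622 + 13.345 + 13.678 + 13.151 + 13.683 + 13.762 + 13.459) / 16 = 13.3412
Moving ranges: 0.057, 0.834, 0.471, 0.853, 0.717, 0.212, 0.116, 0.178, 0.614, 0.723, 0.333, 0.527, 0.532, 0.079, 0.303; M̄R̄ = 6.5490 / 15 = 0.4366
LCL = X̄ − 3·M̄R̄/d₂ = 13.3412 − 3 × 0.4366 / 1.128 = 12.1800

12.180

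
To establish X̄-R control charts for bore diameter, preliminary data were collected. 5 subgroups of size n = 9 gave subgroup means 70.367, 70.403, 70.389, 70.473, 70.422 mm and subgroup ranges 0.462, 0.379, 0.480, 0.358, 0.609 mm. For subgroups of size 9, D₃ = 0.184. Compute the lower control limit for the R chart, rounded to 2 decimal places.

0.08

R̄ = (0.462 + 0.379 + 0.480 + 0.358 + 0.609) / 5 = 2.2880 / 5 = 0.4576
LCL_R = D₃·R̄ = 0.184 × 0.4576 = 0.0842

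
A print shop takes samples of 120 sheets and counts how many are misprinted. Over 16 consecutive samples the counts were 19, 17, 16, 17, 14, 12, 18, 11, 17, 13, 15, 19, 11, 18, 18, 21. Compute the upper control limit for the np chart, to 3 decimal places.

p̄ = Σdᵢ / (k·n) = 256 / (16 × 120) = 0.13333
UCL = np̄ + 3·√(np̄(1−p̄)) = 16.0000 + 3 × √(16.0000×0.86667) = 16.0000 + 3 × 3.7238 = 27.1714

27.171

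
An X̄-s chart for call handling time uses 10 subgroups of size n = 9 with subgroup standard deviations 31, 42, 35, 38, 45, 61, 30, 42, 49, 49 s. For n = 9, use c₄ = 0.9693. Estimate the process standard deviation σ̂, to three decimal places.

s̄ = (31 + 42 + 35 + 38 + 45 + 61 + 30 + 42 + 49 + 49) / 10 = 42.2000
σ̂ = s̄ / c₄ = 42.2000 / 0.9693 = 43.5366

43.537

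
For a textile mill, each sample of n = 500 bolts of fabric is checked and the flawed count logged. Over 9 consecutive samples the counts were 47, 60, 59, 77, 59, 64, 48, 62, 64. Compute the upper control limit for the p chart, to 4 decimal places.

p̄ = Σdᵢ / (k·n) = 540 / (9 × 500) = 0.12000
UCL = p̄ + 3·√(p̄(1−p̄)/n) = 0.12000 + 3 × √(0.12000×0.88000/500) = 0.12000 + 3 × 0.01453 = 0.16360

0.1636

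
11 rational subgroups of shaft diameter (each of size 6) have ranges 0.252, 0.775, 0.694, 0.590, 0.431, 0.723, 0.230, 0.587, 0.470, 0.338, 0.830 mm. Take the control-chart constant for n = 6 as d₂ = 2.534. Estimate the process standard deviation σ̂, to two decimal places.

R̄ = (0.252 + 0.775 + 0.694 + 0.590 + 0.431 + 0.723 + 0.230 + 0.587 + 0.470 + 0.338 + 0.830) / 11 = 0.5382
σ̂ = R̄ / d₂ = 0.5382 / 2.534 = 0.2124

0.21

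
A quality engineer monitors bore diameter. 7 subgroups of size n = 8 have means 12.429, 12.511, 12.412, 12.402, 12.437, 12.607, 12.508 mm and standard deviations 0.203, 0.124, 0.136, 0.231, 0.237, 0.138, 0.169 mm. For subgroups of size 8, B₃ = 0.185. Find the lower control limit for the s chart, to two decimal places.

0.03

s̄ = (0.203 + 0.124 + 0.136 + 0.231 + 0.237 + 0.138 + 0.169) / 7 = 0.1769
LCL_s = B₃·s̄ = 0.185 × 0.1769 = 0.0327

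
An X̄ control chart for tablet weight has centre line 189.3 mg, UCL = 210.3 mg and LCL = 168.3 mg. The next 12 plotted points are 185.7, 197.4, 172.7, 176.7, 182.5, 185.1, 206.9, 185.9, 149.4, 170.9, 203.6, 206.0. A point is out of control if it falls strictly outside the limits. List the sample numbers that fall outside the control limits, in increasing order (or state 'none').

Compare each point to [168.3, 210.3]: sample 9 = 149.4 < LCL.

9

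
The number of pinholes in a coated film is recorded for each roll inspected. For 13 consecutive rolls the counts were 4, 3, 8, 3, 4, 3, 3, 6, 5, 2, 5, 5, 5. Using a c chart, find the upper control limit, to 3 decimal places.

10.534

c̄ = (4 + 3 + 8 + 3 + 4 + 3 + 3 + 6 + 5 + 2 + 5 + 5 + 5) / 13 = 56 / 13 = 4.3077
UCL = c̄ + 3√c̄ = 4.3077 + 3 × √4.3077 = 4.3077 + 3 × 2.0755 = 10.5342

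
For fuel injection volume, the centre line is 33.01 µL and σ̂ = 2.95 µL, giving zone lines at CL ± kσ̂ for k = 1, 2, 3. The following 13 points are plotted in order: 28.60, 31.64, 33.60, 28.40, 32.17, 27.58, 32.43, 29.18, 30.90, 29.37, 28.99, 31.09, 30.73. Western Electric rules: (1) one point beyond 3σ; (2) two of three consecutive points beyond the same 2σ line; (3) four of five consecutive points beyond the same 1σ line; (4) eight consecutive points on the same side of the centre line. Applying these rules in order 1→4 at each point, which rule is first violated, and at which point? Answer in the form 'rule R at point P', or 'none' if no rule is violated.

rule 4 at point 11

Zone of each point (C = within 1σ̂, B = 1σ̂–2σ̂, A = 2σ̂–3σ̂, * = beyond 3σ̂; sign = side of CL): 1:-B, 2:-C, 3:+C, 4:-B, 5:-C, 6:-B, 7:-C, 8:-B, 9:-C, 10:-B, 11:-B, 12:-C, 13:-C
Rule 4 (eight consecutive points on the same side of the centre line) is satisfied at point 11.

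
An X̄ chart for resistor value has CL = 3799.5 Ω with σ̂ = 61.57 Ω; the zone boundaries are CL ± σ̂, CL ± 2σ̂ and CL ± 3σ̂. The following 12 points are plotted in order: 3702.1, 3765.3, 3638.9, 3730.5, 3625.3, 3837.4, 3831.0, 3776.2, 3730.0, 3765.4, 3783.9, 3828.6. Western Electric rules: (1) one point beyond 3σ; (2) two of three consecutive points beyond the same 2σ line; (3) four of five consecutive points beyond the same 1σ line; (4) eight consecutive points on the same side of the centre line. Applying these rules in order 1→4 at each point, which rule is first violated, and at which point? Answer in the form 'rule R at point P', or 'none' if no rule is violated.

Zone of each point (C = within 1σ̂, B = 1σ̂–2σ̂, A = 2σ̂–3σ̂, * = beyond 3σ̂; sign = side of CL): 1:-B, 2:-C, 3:-A, 4:-B, 5:-A, 6:+C, 7:+C, 8:-C, 9:-B, 10:-C, 11:-C, 12:+C
Rule 2 (two of three consecutive points beyond the same 2σ limit) is satisfied at point 5.

rule 2 at point 5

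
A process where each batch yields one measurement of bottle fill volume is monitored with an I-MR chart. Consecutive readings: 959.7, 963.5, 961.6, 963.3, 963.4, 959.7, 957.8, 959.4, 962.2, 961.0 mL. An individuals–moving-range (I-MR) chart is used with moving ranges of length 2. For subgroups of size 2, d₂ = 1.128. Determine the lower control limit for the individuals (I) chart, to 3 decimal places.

955.634

X̄ = (959.7 + 963.5 + 961.6 + 963.3 + 963.4 + 959.7 + 957.8 + 959.4 + 962.2 + 961.0) / 10 = 961.1600
Moving ranges: 3.8, 1.9, 1.7, 0.1, 3.7, 1.9, 1.6, 2.8, 1.2; M̄R̄ = 18.7000 / 9 = 2.0778
LCL = X̄ − 3·M̄R̄/d₂ = 961.1600 − 3 × 2.0778 / 1.128 = 955.6340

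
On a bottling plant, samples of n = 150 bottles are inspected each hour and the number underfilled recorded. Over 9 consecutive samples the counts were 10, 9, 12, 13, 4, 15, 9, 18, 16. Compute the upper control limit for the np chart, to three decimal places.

21.661

p̄ = Σdᵢ / (k·n) = 106 / (9 × 150) = 0.07852
UCL = np̄ + 3·√(np̄(1−p̄)) = 11.7778 + 3 × √(11.7778×0.92148) = 11.7778 + 3 × 3.2944 = 21.6609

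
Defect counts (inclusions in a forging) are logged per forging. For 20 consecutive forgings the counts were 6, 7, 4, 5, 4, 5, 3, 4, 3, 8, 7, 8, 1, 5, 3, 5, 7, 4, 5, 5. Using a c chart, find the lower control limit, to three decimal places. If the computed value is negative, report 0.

0.000

c̄ = (6 + 7 + 4 + 5 + 4 + 5 + 3 + 4 + 3 + 8 + 7 + 8 + 1 + 5 + 3 + 5 + 7 + 4 + 5 + 5) / 20 = 99 / 20 = 4.9500
LCL = c̄ − 3√c̄ = 4.9500 − 3 × 2.2249 = -1.7246 → 0 (cannot be negative)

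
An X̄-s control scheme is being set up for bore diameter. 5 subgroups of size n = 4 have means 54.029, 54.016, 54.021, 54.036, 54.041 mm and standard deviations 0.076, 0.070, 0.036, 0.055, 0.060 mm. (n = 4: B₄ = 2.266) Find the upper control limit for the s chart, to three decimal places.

s̄ = (0.076 + 0.070 + 0.036 + 0.055 + 0.060) / 5 = 0.0594
UCL_s = B₄·s̄ = 2.266 × 0.0594 = 0.1346

0.135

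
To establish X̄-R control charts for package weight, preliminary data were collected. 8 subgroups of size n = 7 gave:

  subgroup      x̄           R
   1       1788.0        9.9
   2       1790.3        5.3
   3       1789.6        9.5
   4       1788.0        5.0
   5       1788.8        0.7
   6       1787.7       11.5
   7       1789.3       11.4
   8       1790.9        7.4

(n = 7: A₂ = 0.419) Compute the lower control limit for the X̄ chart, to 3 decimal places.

X̄̄ = (1788.0 + 1790.3 + 1789.6 + 1788.0 + 1788.8 + 1787.7 + 1789.3 + 1790.9) / 8 = 14312.6000 / 8 = 1789.0750
R̄ = (9.9 + 5.3 + 9.5 + 5.0 + 0.7 + 11.5 + 11.4 + 7.4) / 8 = 60.7000 / 8 = 7.5875
LCL = X̄̄ − A₂·R̄ = 1789.0750 − 0.419 × 7.5875 = 1785.8958

1785.896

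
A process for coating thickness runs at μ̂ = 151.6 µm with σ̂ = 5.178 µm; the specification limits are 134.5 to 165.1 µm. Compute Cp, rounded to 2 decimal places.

0.98

Cp = (USL − LSL) / (6σ̂) = (165.1 − 134.5) / (6 × 5.178) = 30.6000 / 31.0680 = 0.9849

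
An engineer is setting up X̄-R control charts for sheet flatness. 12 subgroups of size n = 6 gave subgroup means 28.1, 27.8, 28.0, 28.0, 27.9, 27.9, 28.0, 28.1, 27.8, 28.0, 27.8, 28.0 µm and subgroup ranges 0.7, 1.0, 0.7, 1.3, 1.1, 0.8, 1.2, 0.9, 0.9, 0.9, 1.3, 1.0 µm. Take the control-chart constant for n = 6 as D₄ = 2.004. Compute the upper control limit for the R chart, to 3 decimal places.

R̄ = (0.7 + 1.0 + 0.7 + 1.3 + 1.1 + 0.8 + 1.2 + 0.9 + 0.9 + 0.9 + 1.3 + 1.0) / 12 = 11.8000 / 12 = 0.9833
UCL_R = D₄·R̄ = 2.004 × 0.9833 = 1.9706

1.971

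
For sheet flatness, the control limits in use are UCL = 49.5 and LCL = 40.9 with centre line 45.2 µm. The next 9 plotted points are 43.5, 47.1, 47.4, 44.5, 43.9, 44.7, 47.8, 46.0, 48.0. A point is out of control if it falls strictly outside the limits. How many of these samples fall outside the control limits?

0

All 9 points lie within [40.9, 49.5].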